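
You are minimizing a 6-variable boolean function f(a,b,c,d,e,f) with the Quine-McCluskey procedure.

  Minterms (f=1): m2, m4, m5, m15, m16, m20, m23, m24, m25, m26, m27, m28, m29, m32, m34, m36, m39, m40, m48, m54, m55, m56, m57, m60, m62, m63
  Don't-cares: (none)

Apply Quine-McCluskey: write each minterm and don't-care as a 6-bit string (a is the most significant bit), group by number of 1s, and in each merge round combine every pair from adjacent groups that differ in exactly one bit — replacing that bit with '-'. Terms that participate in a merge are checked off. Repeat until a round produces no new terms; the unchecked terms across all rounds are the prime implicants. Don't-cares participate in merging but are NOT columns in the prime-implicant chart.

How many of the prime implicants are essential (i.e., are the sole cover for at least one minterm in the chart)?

10

Round 0: 000010✓ 000100✓ 000101✓ 001111 010000✓ 010100✓ 010111✓ 011000✓ 011001✓ 011010✓ 011011✓ 011100✓ 011101✓ 100000✓ 100010✓ 100100✓ 100111✓ 101000✓ 110000✓ 110110✓ 110111✓ 111000✓ 111001✓ 111100✓ 111110✓ 111111✓
Round 1: -00010 -00100 -10000✓ -10111 -11000✓ -11001✓ -11100✓ 0-0100 00010- 01-000✓ 01-100✓ 010-00✓ 011-00✓ 011-01✓ 0110-0✓ 0110-1✓ 01100-✓ 01101-✓ 01110-✓ 1-0000✓ 1-0111 1-1000✓ 10-000✓ 100-00 1000-0 11-000✓ 11-110✓ 11-111✓ 11011-✓ 111-00✓ 11100-✓ 1111-0 11111-✓
Round 2: -1-000 -11-00 -1100- 01--00 011-0- 0110-- 1--000 11-11-
PIs = {-00010, -00100, -1-000, -10111, -11-00, -1100-, 0-0100, 00010-, 001111, 01--00, 011-0-, 0110--, 1--000, 1-0111, 100-00, 1000-0, 11-11-, 1111-0}
Coverage chart:
  m2: -00010 ←essential
  m4: -00100,0-0100,00010-
  m5: 00010- ←essential
  m15: 001111 ←essential
  m16: -1-000,01--00
  m20: 0-0100,01--00
  m23: -10111 ←essential
  m24: -1-000,-11-00,-1100-,01--00,011-0-,0110--
  m25: -1100-,011-0-,0110--
  m26: 0110-- ←essential
  m27: 0110-- ←essential
  m28: -11-00,01--00,011-0-
  m29: 011-0- ←essential
  m32: 1--000,100-00,1000-0
  m34: -00010,1000-0
  m36: -00100,100-00
  m39: 1-0111 ←essential
  m40: 1--000 ←essential
  m48: -1-000,1--000
  m54: 11-11- ←essential
  m55: -10111,1-0111,11-11-
  m56: -1-000,-11-00,-1100-,1--000
  m57: -1100- ←essential
  m60: -11-00,1111-0
  m62: 11-11-,1111-0
  m63: 11-11- ←essential
Essential: -00010, -10111, -1100-, 00010-, 001111, 011-0-, 0110--, 1--000, 1-0111, 11-11-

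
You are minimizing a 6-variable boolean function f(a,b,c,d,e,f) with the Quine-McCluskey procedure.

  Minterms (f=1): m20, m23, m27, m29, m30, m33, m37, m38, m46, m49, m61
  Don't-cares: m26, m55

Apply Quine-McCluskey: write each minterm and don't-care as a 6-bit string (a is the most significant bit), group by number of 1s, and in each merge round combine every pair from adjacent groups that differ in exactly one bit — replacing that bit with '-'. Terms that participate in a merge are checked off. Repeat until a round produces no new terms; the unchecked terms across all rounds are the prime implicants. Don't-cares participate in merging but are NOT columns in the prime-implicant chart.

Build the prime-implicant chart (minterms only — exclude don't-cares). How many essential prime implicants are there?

8

[col 0] 010100, 010111*, 011010*, 011011*, 011101*, 011110*, 100001*, 100101*, 100110*, 101110*, 110001*, 110111*, 111101*
[col 1] -10111, -11101, 011-10, 01101-, 1-0001, 10-110, 100-01
Prime implicants: -10111, -11101, 010100, 011-10, 01101-, 1-0001, 10-110, 100-01
PI chart (minterm → PIs covering it):
  20 | 010100  (sole → essential)
  23 | -10111  (sole → essential)
  27 | 01101-  (sole → essential)
  29 | -11101  (sole → essential)
  30 | 011-10  (sole → essential)
  33 | 1-0001,100-01
  37 | 100-01  (sole → essential)
  38 | 10-110  (sole → essential)
  46 | 10-110  (sole → essential)
  49 | 1-0001  (sole → essential)
  61 | -11101  (sole → essential)
Essential prime implicants: -10111, -11101, 010100, 011-10, 01101-, 1-0001, 10-110, 100-01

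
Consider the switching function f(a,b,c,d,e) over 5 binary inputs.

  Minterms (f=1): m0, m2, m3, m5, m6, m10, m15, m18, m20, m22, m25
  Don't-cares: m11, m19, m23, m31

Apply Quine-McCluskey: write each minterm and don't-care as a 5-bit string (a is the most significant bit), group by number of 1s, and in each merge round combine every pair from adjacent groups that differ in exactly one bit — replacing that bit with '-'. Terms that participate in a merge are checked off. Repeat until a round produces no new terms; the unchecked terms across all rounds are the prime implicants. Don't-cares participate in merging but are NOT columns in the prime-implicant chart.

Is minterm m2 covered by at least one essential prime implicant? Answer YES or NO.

YES

[col 0] 00000*, 00010*, 00011*, 00101, 00110*, 01010*, 01011*, 01111*, 10010*, 10011*, 10100*, 10110*, 10111*, 11001, 11111*
[col 1] -0010*, -0011*, -0110*, -1111, 0-010*, 0-011*, 00-10*, 000-0, 0001-*, 01-11, 0101-*, 1-111, 10-10*, 10-11*, 1001-*, 101-0, 1011-*
[col 2] -0-10, -001-, 0-01-, 10-1-
Prime implicants: -0-10, -001-, -1111, 0-01-, 000-0, 00101, 01-11, 1-111, 10-1-, 101-0, 11001
PI chart (minterm → PIs covering it):
  0 | 000-0  (sole → essential)
  2 | -0-10,-001-,0-01-,000-0
  3 | -001-,0-01-
  5 | 00101  (sole → essential)
  6 | -0-10  (sole → essential)
  10 | 0-01-  (sole → essential)
  15 | -1111,01-11
  18 | -0-10,-001-,10-1-
  20 | 101-0  (sole → essential)
  22 | -0-10,10-1-,101-0
  25 | 11001  (sole → essential)
Essential prime implicants: -0-10, 0-01-, 000-0, 00101, 101-0, 11001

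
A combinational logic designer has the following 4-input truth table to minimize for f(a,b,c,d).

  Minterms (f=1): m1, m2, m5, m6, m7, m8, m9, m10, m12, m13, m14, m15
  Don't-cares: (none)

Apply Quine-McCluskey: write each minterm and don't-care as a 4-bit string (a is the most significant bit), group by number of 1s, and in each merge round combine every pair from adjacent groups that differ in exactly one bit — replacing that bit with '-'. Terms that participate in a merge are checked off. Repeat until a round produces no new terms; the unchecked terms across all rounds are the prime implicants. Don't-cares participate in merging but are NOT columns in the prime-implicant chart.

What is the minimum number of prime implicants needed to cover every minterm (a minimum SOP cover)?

4

[col 0] 0001*, 0010*, 0101*, 0110*, 0111*, 1000*, 1001*, 1010*, 1100*, 1101*, 1110*, 1111*
[col 1] -001*, -010*, -101*, -110*, -111*, 0-01*, 0-10*, 01-1*, 011-*, 1-00*, 1-01*, 1-10*, 10-0*, 100-*, 11-0*, 11-1*, 110-*, 111-*
[col 2] --01, --10, -1-1, -11-, 1--0, 1-0-, 11--
Prime implicants: --01, --10, -1-1, -11-, 1--0, 1-0-, 11--
PI chart (minterm → PIs covering it):
  1 | --01  (sole → essential)
  2 | --10  (sole → essential)
  5 | --01,-1-1
  6 | --10,-11-
  7 | -1-1,-11-
  8 | 1--0,1-0-
  9 | --01,1-0-
  10 | --10,1--0
  12 | 1--0,1-0-,11--
  13 | --01,-1-1,1-0-,11--
  14 | --10,-11-,1--0,11--
  15 | -1-1,-11-,11--
Essential prime implicants: --01, --10
Petrick residual → -1-1, 1--0
Minimum SOP uses 4 PIs: c'd + cd' + bd + ad'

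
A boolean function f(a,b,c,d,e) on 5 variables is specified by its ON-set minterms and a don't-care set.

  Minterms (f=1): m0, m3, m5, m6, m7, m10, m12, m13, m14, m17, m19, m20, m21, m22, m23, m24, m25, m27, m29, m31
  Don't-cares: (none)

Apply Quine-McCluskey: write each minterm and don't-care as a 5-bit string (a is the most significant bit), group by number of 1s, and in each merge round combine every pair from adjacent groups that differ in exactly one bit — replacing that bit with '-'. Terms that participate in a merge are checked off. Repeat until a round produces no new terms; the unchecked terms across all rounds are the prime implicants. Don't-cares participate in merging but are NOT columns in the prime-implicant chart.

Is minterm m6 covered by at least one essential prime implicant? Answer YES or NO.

NO

size-2^0 implicants → 00000  00011(✓)  00101(✓)  00110(✓)  00111(✓)  01010(✓)  01100(✓)  01101(✓)  01110(✓)  10001(✓)  10011(✓)  10100(✓)  10101(✓)  10110(✓)  10111(✓)  11000(✓)  11001(✓)  11011(✓)  11101(✓)  11111(✓)
size-2^1 implicants → -0011(✓)  -0101(✓)  -0110(✓)  -0111(✓)  -1101(✓)  0-101(✓)  0-110  00-11(✓)  001-1(✓)  0011-(✓)  01-10  011-0  0110-  1-001(✓)  1-011(✓)  1-101(✓)  1-111(✓)  10-01(✓)  10-11(✓)  100-1(✓)  101-0(✓)  101-1(✓)  1010-(✓)  1011-(✓)  11-01(✓)  11-11(✓)  110-1(✓)  1100-  111-1(✓)
size-2^2 implicants → --101  -0-11  -01-1  -011-  1--01(✓)  1--11(✓)  1-0-1(✓)  1-1-1(✓)  10--1(✓)  101--  11--1(✓)
size-2^3 implicants → 1---1
Unchecked terms (primes): --101, -0-11, -01-1, -011-, 0-110, 00000, 01-10, 011-0, 0110-, 1---1, 101--, 1100-
Minterm coverage:
  m0 ⊆ 00000 [E]
  m3 ⊆ -0-11 [E]
  m5 ⊆ --101,-01-1
  m6 ⊆ -011-,0-110
  m7 ⊆ -0-11,-01-1,-011-
  m10 ⊆ 01-10 [E]
  m12 ⊆ 011-0,0110-
  m13 ⊆ --101,0110-
  m14 ⊆ 0-110,01-10,011-0
  m17 ⊆ 1---1 [E]
  m19 ⊆ -0-11,1---1
  m20 ⊆ 101-- [E]
  m21 ⊆ --101,-01-1,1---1,101--
  m22 ⊆ -011-,101--
  m23 ⊆ -0-11,-01-1,-011-,1---1,101--
  m24 ⊆ 1100- [E]
  m25 ⊆ 1---1,1100-
  m27 ⊆ 1---1 [E]
  m29 ⊆ --101,1---1
  m31 ⊆ 1---1 [E]
E = {-0-11, 00000, 01-10, 1---1, 101--, 1100-}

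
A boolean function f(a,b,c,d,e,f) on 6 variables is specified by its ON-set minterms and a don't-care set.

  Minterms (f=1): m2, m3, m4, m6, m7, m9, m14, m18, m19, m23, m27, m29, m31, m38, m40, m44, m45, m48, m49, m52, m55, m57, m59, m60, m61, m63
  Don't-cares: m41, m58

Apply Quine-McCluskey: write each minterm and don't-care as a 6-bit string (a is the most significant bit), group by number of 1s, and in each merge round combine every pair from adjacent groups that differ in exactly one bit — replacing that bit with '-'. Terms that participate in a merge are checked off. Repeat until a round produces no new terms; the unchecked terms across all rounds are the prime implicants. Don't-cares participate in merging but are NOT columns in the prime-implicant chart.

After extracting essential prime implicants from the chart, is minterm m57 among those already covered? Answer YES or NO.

NO

[col 0] 000010*, 000011*, 000100*, 000110*, 000111*, 001001*, 001110*, 010010*, 010011*, 010111*, 011011*, 011101*, 011111*, 100110*, 101000*, 101001*, 101100*, 101101*, 110000*, 110001*, 110100*, 110111*, 111001*, 111010*, 111011*, 111100*, 111101*, 111111*
[col 1] -00110, -01001, -10111*, -11011*, -11101*, -11111*, 0-0010*, 0-0011*, 0-0111*, 00-110, 000-10*, 000-11*, 00001-*, 0001-0, 00011-*, 01-011*, 01-111*, 010-11*, 01001-*, 011-11*, 0111-1*, 1-1001*, 1-1100*, 1-1101*, 101-00*, 101-01*, 10100-*, 10110-*, 11-001, 11-100, 11-111*, 110-00, 11000-, 111-01*, 111-11*, 1110-1*, 11101-, 1111-1*, 11110-*
[col 2] -1-111, -11-11, -111-1, 0-0-11, 0-001-, 000-1-, 01--11, 1-1-01, 1-110-, 101-0-, 111--1
Prime implicants: -00110, -01001, -1-111, -11-11, -111-1, 0-0-11, 0-001-, 00-110, 000-1-, 0001-0, 01--11, 1-1-01, 1-110-, 101-0-, 11-001, 11-100, 110-00, 11000-, 111--1, 11101-
PI chart (minterm → PIs covering it):
  2 | 0-001-,000-1-
  3 | 0-0-11,0-001-,000-1-
  4 | 0001-0  (sole → essential)
  6 | -00110,00-110,000-1-,0001-0
  7 | 0-0-11,000-1-
  9 | -01001  (sole → essential)
  14 | 00-110  (sole → essential)
  18 | 0-001-  (sole → essential)
  19 | 0-0-11,0-001-,01--11
  23 | -1-111,0-0-11,01--11
  27 | -11-11,01--11
  29 | -111-1  (sole → essential)
  31 | -1-111,-11-11,-111-1,01--11
  38 | -00110  (sole → essential)
  40 | 101-0-  (sole → essential)
  44 | 1-110-,101-0-
  45 | 1-1-01,1-110-,101-0-
  48 | 110-00,11000-
  49 | 11-001,11000-
  52 | 11-100,110-00
  55 | -1-111  (sole → essential)
  57 | 1-1-01,11-001,111--1
  59 | -11-11,111--1,11101-
  60 | 1-110-,11-100
  61 | -111-1,1-1-01,1-110-,111--1
  63 | -1-111,-11-11,-111-1,111--1
Essential prime implicants: -00110, -01001, -1-111, -111-1, 0-001-, 00-110, 0001-0, 101-0-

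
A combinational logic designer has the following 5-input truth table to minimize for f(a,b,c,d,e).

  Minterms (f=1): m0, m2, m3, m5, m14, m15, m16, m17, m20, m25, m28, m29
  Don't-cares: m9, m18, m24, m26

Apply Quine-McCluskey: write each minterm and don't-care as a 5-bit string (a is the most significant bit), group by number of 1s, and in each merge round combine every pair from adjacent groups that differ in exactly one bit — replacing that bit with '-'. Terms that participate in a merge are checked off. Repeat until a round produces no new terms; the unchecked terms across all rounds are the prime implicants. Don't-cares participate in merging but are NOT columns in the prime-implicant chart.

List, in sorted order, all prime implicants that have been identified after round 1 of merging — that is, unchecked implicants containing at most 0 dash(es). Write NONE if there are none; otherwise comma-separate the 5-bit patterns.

00101

[col 0] 00000*, 00010*, 00011*, 00101, 01001*, 01110*, 01111*, 10000*, 10001*, 10010*, 10100*, 11000*, 11001*, 11010*, 11100*, 11101*
[col 1] -0000*, -0010*, -1001, 000-0*, 0001-, 0111-, 1-000*, 1-001*, 1-010*, 1-100*, 10-00*, 100-0*, 1000-*, 11-00*, 11-01*, 110-0*, 1100-*, 1110-*
[col 2] -00-0, 1--00, 1-0-0, 1-00-, 11-0-
Prime implicants: -00-0, -1001, 0001-, 00101, 0111-, 1--00, 1-0-0, 1-00-, 11-0-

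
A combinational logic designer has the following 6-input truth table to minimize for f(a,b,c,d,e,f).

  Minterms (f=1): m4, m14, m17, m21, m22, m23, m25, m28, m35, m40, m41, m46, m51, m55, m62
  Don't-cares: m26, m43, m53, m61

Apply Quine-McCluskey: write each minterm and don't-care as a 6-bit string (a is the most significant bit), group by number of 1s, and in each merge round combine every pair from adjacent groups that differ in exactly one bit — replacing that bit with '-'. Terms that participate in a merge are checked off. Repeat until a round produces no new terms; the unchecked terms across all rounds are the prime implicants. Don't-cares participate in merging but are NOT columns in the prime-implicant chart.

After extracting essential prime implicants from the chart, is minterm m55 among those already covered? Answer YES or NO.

NO

[col 0] 000100, 001110*, 010001*, 010101*, 010110*, 010111*, 011001*, 011010, 011100, 100011*, 101000*, 101001*, 101011*, 101110*, 110011*, 110101*, 110111*, 111101*, 111110*
[col 1] -01110, -10101*, -10111*, 01-001, 010-01, 0101-1*, 01011-, 1-0011, 1-1110, 10-011, 1010-1, 10100-, 11-101, 110-11, 1101-1*
[col 2] -101-1
Prime implicants: -01110, -101-1, 000100, 01-001, 010-01, 01011-, 011010, 011100, 1-0011, 1-1110, 10-011, 1010-1, 10100-, 11-101, 110-11
PI chart (minterm → PIs covering it):
  4 | 000100  (sole → essential)
  14 | -01110  (sole → essential)
  17 | 01-001,010-01
  21 | -101-1,010-01
  22 | 01011-  (sole → essential)
  23 | -101-1,01011-
  25 | 01-001  (sole → essential)
  28 | 011100  (sole → essential)
  35 | 1-0011,10-011
  40 | 10100-  (sole → essential)
  41 | 1010-1,10100-
  46 | -01110,1-1110
  51 | 1-0011,110-11
  55 | -101-1,110-11
  62 | 1-1110  (sole → essential)
Essential prime implicants: -01110, 000100, 01-001, 01011-, 011100, 1-1110, 10100-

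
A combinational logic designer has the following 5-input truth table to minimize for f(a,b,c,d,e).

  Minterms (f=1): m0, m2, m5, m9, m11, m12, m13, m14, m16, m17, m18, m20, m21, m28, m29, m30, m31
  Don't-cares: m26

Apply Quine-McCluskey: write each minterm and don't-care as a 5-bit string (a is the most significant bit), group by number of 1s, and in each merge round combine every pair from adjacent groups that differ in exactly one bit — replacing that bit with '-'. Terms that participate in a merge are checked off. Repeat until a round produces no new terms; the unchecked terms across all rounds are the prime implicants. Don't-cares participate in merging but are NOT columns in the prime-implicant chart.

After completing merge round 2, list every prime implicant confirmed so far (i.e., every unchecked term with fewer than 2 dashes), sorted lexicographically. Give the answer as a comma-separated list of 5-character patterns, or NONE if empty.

01-01, 010-1, 1-010, 11-10

[col 0] 00000*, 00010*, 00101*, 01001*, 01011*, 01100*, 01101*, 01110*, 10000*, 10001*, 10010*, 10100*, 10101*, 11010*, 11100*, 11101*, 11110*, 11111*
[col 1] -0000*, -0010*, -0101*, -1100*, -1101*, -1110*, 0-101*, 000-0*, 01-01, 010-1, 011-0*, 0110-*, 1-010, 1-100*, 1-101*, 10-00*, 10-01*, 100-0*, 1000-*, 1010-*, 11-10, 111-0*, 111-1*, 1110-*, 1111-*
[col 2] --101, -00-0, -11-0, -110-, 1-10-, 10-0-, 111--
Prime implicants: --101, -00-0, -11-0, -110-, 01-01, 010-1, 1-010, 1-10-, 10-0-, 11-10, 111--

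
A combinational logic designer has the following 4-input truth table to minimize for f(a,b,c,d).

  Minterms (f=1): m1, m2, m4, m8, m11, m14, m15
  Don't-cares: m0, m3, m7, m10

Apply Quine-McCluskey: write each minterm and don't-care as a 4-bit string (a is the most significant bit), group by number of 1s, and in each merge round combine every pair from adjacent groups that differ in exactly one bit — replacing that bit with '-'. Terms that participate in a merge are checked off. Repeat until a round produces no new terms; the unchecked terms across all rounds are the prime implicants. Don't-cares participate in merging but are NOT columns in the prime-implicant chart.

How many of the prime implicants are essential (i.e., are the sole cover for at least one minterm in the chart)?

4

[col 0] 0000*, 0001*, 0010*, 0011*, 0100*, 0111*, 1000*, 1010*, 1011*, 1110*, 1111*
[col 1] -000*, -010*, -011*, -111*, 0-00, 0-11*, 00-0*, 00-1*, 000-*, 001-*, 1-10*, 1-11*, 10-0*, 101-*, 111-*
[col 2] --11, -0-0, -01-, 00--, 1-1-
Prime implicants: --11, -0-0, -01-, 0-00, 00--, 1-1-
PI chart (minterm → PIs covering it):
  1 | 00--  (sole → essential)
  2 | -0-0,-01-,00--
  4 | 0-00  (sole → essential)
  8 | -0-0  (sole → essential)
  11 | --11,-01-,1-1-
  14 | 1-1-  (sole → essential)
  15 | --11,1-1-
Essential prime implicants: -0-0, 0-00, 00--, 1-1-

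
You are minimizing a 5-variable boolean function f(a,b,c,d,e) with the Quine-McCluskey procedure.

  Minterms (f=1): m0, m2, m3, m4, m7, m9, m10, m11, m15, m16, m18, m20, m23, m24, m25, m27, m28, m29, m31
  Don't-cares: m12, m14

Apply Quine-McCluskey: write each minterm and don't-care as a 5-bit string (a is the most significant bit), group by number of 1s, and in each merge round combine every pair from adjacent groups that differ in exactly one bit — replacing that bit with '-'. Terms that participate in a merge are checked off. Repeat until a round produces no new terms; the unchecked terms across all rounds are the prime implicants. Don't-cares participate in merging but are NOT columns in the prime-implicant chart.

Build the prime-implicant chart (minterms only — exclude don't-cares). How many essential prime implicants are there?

3

Round 0: 00000✓ 00010✓ 00011✓ 00100✓ 00111✓ 01001✓ 01010✓ 01011✓ 01100✓ 01110✓ 01111✓ 10000✓ 10010✓ 10100✓ 10111✓ 11000✓ 11001✓ 11011✓ 11100✓ 11101✓ 11111✓
Round 1: -0000✓ -0010✓ -0100✓ -0111✓ -1001✓ -1011✓ -1100✓ -1111✓ 0-010✓ 0-011✓ 0-100✓ 0-111✓ 00-00✓ 00-11✓ 000-0✓ 0001-✓ 01-10✓ 01-11✓ 010-1✓ 0101-✓ 011-0 0111-✓ 1-000✓ 1-100✓ 1-111✓ 10-00✓ 100-0✓ 11-00✓ 11-01✓ 11-11✓ 110-1✓ 1100-✓ 111-1✓ 1110-✓
Round 2: --100 --111 -0-00 -00-0 -1-11 -10-1 0--11 0-01- 01-1- 1--00 11--1 11-0-
PIs = {--100, --111, -0-00, -00-0, -1-11, -10-1, 0--11, 0-01-, 01-1-, 011-0, 1--00, 11--1, 11-0-}
Coverage chart:
  m0: -0-00,-00-0
  m2: -00-0,0-01-
  m3: 0--11,0-01-
  m4: --100,-0-00
  m7: --111,0--11
  m9: -10-1 ←essential
  m10: 0-01-,01-1-
  m11: -1-11,-10-1,0--11,0-01-,01-1-
  m15: --111,-1-11,0--11,01-1-
  m16: -0-00,-00-0,1--00
  m18: -00-0 ←essential
  m20: --100,-0-00,1--00
  m23: --111 ←essential
  m24: 1--00,11-0-
  m25: -10-1,11--1,11-0-
  m27: -1-11,-10-1,11--1
  m28: --100,1--00,11-0-
  m29: 11--1,11-0-
  m31: --111,-1-11,11--1
Essential: --111, -00-0, -10-1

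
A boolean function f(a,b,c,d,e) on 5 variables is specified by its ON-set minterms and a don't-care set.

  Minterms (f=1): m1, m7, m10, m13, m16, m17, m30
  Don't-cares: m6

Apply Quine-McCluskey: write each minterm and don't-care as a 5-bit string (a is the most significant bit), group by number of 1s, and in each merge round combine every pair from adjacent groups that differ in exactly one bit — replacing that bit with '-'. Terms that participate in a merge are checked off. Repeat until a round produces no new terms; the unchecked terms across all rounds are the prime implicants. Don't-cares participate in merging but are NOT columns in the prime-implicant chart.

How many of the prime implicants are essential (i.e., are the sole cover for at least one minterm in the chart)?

6

[col 0] 00001*, 00110*, 00111*, 01010, 01101, 10000*, 10001*, 11110
[col 1] -0001, 0011-, 1000-
Prime implicants: -0001, 0011-, 01010, 01101, 1000-, 11110
PI chart (minterm → PIs covering it):
  1 | -0001  (sole → essential)
  7 | 0011-  (sole → essential)
  10 | 01010  (sole → essential)
  13 | 01101  (sole → essential)
  16 | 1000-  (sole → essential)
  17 | -0001,1000-
  30 | 11110  (sole → essential)
Essential prime implicants: -0001, 0011-, 01010, 01101, 1000-, 11110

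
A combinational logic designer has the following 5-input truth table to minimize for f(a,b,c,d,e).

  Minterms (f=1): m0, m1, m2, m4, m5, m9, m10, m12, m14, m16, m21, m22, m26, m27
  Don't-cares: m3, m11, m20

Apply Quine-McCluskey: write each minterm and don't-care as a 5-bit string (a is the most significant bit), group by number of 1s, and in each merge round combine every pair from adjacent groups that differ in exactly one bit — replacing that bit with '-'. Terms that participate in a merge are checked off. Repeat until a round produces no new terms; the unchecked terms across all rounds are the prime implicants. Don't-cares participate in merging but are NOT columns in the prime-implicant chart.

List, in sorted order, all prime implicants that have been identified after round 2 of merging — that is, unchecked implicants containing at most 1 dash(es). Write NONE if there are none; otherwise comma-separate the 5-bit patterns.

Round 0: 00000✓ 00001✓ 00010✓ 00011✓ 00100✓ 00101✓ 01001✓ 01010✓ 01011✓ 01100✓ 01110✓ 10000✓ 10100✓ 10101✓ 10110✓ 11010✓ 11011✓
Round 1: -0000✓ -0100✓ -0101✓ -1010✓ -1011✓ 0-001✓ 0-010✓ 0-011✓ 0-100 00-00✓ 00-01✓ 000-0✓ 000-1✓ 0000-✓ 0001-✓ 0010-✓ 01-10 010-1✓ 0101-✓ 011-0 10-00✓ 101-0 1010-✓ 1101-✓
Round 2: -0-00 -010- -101- 0-0-1 0-01- 00-0- 000--
PIs = {-0-00, -010-, -101-, 0-0-1, 0-01-, 0-100, 00-0-, 000--, 01-10, 011-0, 101-0}

0-100, 01-10, 011-0, 101-0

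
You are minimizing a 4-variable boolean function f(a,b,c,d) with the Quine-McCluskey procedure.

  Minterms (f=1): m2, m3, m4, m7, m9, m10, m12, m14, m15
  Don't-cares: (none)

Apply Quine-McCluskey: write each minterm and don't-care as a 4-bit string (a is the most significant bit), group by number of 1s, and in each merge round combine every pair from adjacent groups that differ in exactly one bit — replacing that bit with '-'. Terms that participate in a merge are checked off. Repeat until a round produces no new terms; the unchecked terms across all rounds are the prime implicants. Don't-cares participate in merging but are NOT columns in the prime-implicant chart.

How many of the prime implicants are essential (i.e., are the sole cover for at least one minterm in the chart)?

Round 0: 0010✓ 0011✓ 0100✓ 0111✓ 1001 1010✓ 1100✓ 1110✓ 1111✓
Round 1: -010 -100 -111 0-11 001- 1-10 11-0 111-
PIs = {-010, -100, -111, 0-11, 001-, 1-10, 1001, 11-0, 111-}
Coverage chart:
  m2: -010,001-
  m3: 0-11,001-
  m4: -100 ←essential
  m7: -111,0-11
  m9: 1001 ←essential
  m10: -010,1-10
  m12: -100,11-0
  m14: 1-10,11-0,111-
  m15: -111,111-
Essential: -100, 1001

2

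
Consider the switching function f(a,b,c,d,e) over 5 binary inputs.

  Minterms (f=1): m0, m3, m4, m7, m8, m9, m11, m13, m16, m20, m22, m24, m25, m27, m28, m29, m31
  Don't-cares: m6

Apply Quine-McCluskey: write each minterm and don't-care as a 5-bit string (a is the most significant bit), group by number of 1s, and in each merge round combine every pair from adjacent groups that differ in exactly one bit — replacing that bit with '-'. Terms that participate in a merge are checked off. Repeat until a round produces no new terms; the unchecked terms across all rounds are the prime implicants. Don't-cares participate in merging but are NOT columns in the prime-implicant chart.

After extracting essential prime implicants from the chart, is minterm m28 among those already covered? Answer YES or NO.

NO

Round 0: 00000✓ 00011✓ 00100✓ 00110✓ 00111✓ 01000✓ 01001✓ 01011✓ 01101✓ 10000✓ 10100✓ 10110✓ 11000✓ 11001✓ 11011✓ 11100✓ 11101✓ 11111✓
Round 1: -0000✓ -0100✓ -0110✓ -1000✓ -1001✓ -1011✓ -1101✓ 0-000✓ 0-011 00-00✓ 00-11 001-0✓ 0011- 01-01✓ 010-1✓ 0100-✓ 1-000✓ 1-100✓ 10-00✓ 101-0✓ 11-00✓ 11-01✓ 11-11✓ 110-1✓ 1100-✓ 111-1✓ 1110-✓
Round 2: --000 -0-00 -01-0 -1-01 -10-1 -100- 1--00 11--1 11-0-
PIs = {--000, -0-00, -01-0, -1-01, -10-1, -100-, 0-011, 00-11, 0011-, 1--00, 11--1, 11-0-}
Coverage chart:
  m0: --000,-0-00
  m3: 0-011,00-11
  m4: -0-00,-01-0
  m7: 00-11,0011-
  m8: --000,-100-
  m9: -1-01,-10-1,-100-
  m11: -10-1,0-011
  m13: -1-01 ←essential
  m16: --000,-0-00,1--00
  m20: -0-00,-01-0,1--00
  m22: -01-0 ←essential
  m24: --000,-100-,1--00,11-0-
  m25: -1-01,-10-1,-100-,11--1,11-0-
  m27: -10-1,11--1
  m28: 1--00,11-0-
  m29: -1-01,11--1,11-0-
  m31: 11--1 ←essential
Essential: -01-0, -1-01, 11--1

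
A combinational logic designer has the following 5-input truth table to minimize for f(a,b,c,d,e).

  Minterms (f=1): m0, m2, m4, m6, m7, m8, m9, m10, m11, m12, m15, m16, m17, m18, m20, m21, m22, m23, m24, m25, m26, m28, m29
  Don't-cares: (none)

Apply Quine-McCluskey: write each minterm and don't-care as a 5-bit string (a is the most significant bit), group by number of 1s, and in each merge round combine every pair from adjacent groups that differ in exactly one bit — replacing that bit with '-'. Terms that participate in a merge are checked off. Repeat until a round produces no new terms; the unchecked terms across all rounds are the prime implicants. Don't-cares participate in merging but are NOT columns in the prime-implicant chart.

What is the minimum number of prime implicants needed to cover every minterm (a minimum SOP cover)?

6

size-2^0 implicants → 00000(✓)  00010(✓)  00100(✓)  00110(✓)  00111(✓)  01000(✓)  01001(✓)  01010(✓)  01011(✓)  01100(✓)  01111(✓)  10000(✓)  10001(✓)  10010(✓)  10100(✓)  10101(✓)  10110(✓)  10111(✓)  11000(✓)  11001(✓)  11010(✓)  11100(✓)  11101(✓)
size-2^1 implicants → -0000(✓)  -0010(✓)  -0100(✓)  -0110(✓)  -0111(✓)  -1000(✓)  -1001(✓)  -1010(✓)  -1100(✓)  0-000(✓)  0-010(✓)  0-100(✓)  0-111  00-00(✓)  00-10(✓)  000-0(✓)  001-0(✓)  0011-(✓)  01-00(✓)  01-11  010-0(✓)  010-1(✓)  0100-(✓)  0101-(✓)  1-000(✓)  1-001(✓)  1-010(✓)  1-100(✓)  1-101(✓)  10-00(✓)  10-01(✓)  10-10(✓)  100-0(✓)  1000-(✓)  101-0(✓)  101-1(✓)  1010-(✓)  1011-(✓)  11-00(✓)  11-01(✓)  110-0(✓)  1100-(✓)  1110-(✓)
size-2^2 implicants → --000(✓)  --010(✓)  --100(✓)  -0-00(✓)  -0-10(✓)  -00-0(✓)  -01-0(✓)  -011-  -1-00(✓)  -10-0(✓)  -100-  0--00(✓)  0-0-0(✓)  00--0(✓)  010--  1--00(✓)  1--01(✓)  1-0-0(✓)  1-00-(✓)  1-10-(✓)  10--0(✓)  10-0-(✓)  101--  11-0-(✓)
size-2^3 implicants → ---00  --0-0  -0--0  1--0-
Unchecked terms (primes): ---00, --0-0, -0--0, -011-, -100-, 0-111, 01-11, 010--, 1--0-, 101--
Minterm coverage:
  m0 ⊆ ---00,--0-0,-0--0
  m2 ⊆ --0-0,-0--0
  m4 ⊆ ---00,-0--0
  m6 ⊆ -0--0,-011-
  m7 ⊆ -011-,0-111
  m8 ⊆ ---00,--0-0,-100-,010--
  m9 ⊆ -100-,010--
  m10 ⊆ --0-0,010--
  m11 ⊆ 01-11,010--
  m12 ⊆ ---00 [E]
  m15 ⊆ 0-111,01-11
  m16 ⊆ ---00,--0-0,-0--0,1--0-
  m17 ⊆ 1--0- [E]
  m18 ⊆ --0-0,-0--0
  m20 ⊆ ---00,-0--0,1--0-,101--
  m21 ⊆ 1--0-,101--
  m22 ⊆ -0--0,-011-,101--
  m23 ⊆ -011-,101--
  m24 ⊆ ---00,--0-0,-100-,1--0-
  m25 ⊆ -100-,1--0-
  m26 ⊆ --0-0 [E]
  m28 ⊆ ---00,1--0-
  m29 ⊆ 1--0- [E]
E = {---00, --0-0, 1--0-}
Petrick residual → -011-, -100-, 01-11
Cover = d'e' + c'e' + b'cd + bc'd' + a'bde + ad'  |cover|=6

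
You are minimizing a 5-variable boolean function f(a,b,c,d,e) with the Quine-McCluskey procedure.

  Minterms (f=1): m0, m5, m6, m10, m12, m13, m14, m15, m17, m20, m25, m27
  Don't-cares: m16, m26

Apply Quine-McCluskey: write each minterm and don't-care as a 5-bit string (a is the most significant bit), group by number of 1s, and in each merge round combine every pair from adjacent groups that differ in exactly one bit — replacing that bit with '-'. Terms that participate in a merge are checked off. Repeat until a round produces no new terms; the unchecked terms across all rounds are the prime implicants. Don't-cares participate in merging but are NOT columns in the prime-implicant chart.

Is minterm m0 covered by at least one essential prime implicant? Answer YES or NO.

YES

size-2^0 implicants → 00000(✓)  00101(✓)  00110(✓)  01010(✓)  01100(✓)  01101(✓)  01110(✓)  01111(✓)  10000(✓)  10001(✓)  10100(✓)  11001(✓)  11010(✓)  11011(✓)
size-2^1 implicants → -0000  -1010  0-101  0-110  01-10  011-0(✓)  011-1(✓)  0110-(✓)  0111-(✓)  1-001  10-00  1000-  110-1  1101-
size-2^2 implicants → 011--
Unchecked terms (primes): -0000, -1010, 0-101, 0-110, 01-10, 011--, 1-001, 10-00, 1000-, 110-1, 1101-
Minterm coverage:
  m0 ⊆ -0000 [E]
  m5 ⊆ 0-101 [E]
  m6 ⊆ 0-110 [E]
  m10 ⊆ -1010,01-10
  m12 ⊆ 011-- [E]
  m13 ⊆ 0-101,011--
  m14 ⊆ 0-110,01-10,011--
  m15 ⊆ 011-- [E]
  m17 ⊆ 1-001,1000-
  m20 ⊆ 10-00 [E]
  m25 ⊆ 1-001,110-1
  m27 ⊆ 110-1,1101-
E = {-0000, 0-101, 0-110, 011--, 10-00}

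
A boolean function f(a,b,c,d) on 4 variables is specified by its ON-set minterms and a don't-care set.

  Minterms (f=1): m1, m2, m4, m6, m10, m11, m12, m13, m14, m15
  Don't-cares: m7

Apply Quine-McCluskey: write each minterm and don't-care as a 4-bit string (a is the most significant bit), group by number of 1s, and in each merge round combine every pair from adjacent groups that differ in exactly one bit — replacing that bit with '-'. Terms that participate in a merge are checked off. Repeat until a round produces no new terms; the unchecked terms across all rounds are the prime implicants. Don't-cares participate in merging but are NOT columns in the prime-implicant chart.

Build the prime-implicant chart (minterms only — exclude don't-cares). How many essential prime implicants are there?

5

Round 0: 0001 0010✓ 0100✓ 0110✓ 0111✓ 1010✓ 1011✓ 1100✓ 1101✓ 1110✓ 1111✓
Round 1: -010✓ -100✓ -110✓ -111✓ 0-10✓ 01-0✓ 011-✓ 1-10✓ 1-11✓ 101-✓ 11-0✓ 11-1✓ 110-✓ 111-✓
Round 2: --10 -1-0 -11- 1-1- 11--
PIs = {--10, -1-0, -11-, 0001, 1-1-, 11--}
Coverage chart:
  m1: 0001 ←essential
  m2: --10 ←essential
  m4: -1-0 ←essential
  m6: --10,-1-0,-11-
  m10: --10,1-1-
  m11: 1-1- ←essential
  m12: -1-0,11--
  m13: 11-- ←essential
  m14: --10,-1-0,-11-,1-1-,11--
  m15: -11-,1-1-,11--
Essential: --10, -1-0, 0001, 1-1-, 11--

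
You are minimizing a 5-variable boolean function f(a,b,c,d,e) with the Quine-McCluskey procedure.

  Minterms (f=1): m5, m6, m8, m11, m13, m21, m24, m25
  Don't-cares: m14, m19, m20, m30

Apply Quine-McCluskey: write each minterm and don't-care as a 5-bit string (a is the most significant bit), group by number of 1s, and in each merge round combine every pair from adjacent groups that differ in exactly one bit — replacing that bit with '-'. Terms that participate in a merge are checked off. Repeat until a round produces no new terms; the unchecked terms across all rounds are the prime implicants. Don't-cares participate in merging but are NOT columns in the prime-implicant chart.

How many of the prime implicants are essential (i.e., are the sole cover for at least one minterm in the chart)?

5

Round 0: 00101✓ 00110✓ 01000✓ 01011 01101✓ 01110✓ 10011 10100✓ 10101✓ 11000✓ 11001✓ 11110✓
Round 1: -0101 -1000 -1110 0-101 0-110 1010- 1100-
PIs = {-0101, -1000, -1110, 0-101, 0-110, 01011, 10011, 1010-, 1100-}
Coverage chart:
  m5: -0101,0-101
  m6: 0-110 ←essential
  m8: -1000 ←essential
  m11: 01011 ←essential
  m13: 0-101 ←essential
  m21: -0101,1010-
  m24: -1000,1100-
  m25: 1100- ←essential
Essential: -1000, 0-101, 0-110, 01011, 1100-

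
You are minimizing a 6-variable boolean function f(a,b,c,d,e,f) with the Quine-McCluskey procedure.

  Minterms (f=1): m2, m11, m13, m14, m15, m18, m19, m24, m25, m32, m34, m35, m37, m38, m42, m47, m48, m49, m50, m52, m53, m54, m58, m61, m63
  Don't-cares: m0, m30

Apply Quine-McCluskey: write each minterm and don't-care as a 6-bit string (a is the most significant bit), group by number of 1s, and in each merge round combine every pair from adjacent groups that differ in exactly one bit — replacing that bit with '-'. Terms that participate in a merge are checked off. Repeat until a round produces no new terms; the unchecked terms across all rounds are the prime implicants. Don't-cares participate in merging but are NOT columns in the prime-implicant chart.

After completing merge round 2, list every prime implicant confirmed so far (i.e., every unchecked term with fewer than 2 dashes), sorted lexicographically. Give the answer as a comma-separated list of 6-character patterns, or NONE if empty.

size-2^0 implicants → 000000(✓)  000010(✓)  001011(✓)  001101(✓)  001110(✓)  001111(✓)  010010(✓)  010011(✓)  011000(✓)  011001(✓)  011110(✓)  100000(✓)  100010(✓)  100011(✓)  100101(✓)  100110(✓)  101010(✓)  101111(✓)  110000(✓)  110001(✓)  110010(✓)  110100(✓)  110101(✓)  110110(✓)  111010(✓)  111101(✓)  111111(✓)
size-2^1 implicants → -00000(✓)  -00010(✓)  -01111  -10010(✓)  0-0010(✓)  0-1110  0000-0(✓)  001-11  0011-1  00111-  01001-  01100-  1-0000(✓)  1-0010(✓)  1-0101  1-0110(✓)  1-1010(✓)  1-1111  10-010(✓)  100-10(✓)  1000-0(✓)  10001-  11-010(✓)  11-101  110-00(✓)  110-01(✓)  110-10(✓)  1100-0(✓)  11000-(✓)  1101-0(✓)  11010-(✓)  1111-1
size-2^2 implicants → --0010  -000-0  1--010  1-0-10  1-00-0  110--0  110-0-
Unchecked terms (primes): --0010, -000-0, -01111, 0-1110, 001-11, 0011-1, 00111-, 01001-, 01100-, 1--010, 1-0-10, 1-00-0, 1-0101, 1-1111, 10001-, 11-101, 110--0, 110-0-, 1111-1

-01111, 0-1110, 001-11, 0011-1, 00111-, 01001-, 01100-, 1-0101, 1-1111, 10001-, 11-101, 1111-1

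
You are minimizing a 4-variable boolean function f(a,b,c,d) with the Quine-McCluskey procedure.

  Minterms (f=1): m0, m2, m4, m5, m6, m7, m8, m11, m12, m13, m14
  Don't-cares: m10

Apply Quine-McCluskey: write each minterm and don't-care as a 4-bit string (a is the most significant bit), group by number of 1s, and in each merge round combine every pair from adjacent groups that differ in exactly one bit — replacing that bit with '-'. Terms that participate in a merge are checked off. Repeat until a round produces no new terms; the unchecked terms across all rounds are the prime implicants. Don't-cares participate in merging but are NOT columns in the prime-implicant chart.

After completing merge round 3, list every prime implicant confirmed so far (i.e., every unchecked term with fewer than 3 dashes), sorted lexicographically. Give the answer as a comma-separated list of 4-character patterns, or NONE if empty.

Round 0: 0000✓ 0010✓ 0100✓ 0101✓ 0110✓ 0111✓ 1000✓ 1010✓ 1011✓ 1100✓ 1101✓ 1110✓
Round 1: -000✓ -010✓ -100✓ -101✓ -110✓ 0-00✓ 0-10✓ 00-0✓ 01-0✓ 01-1✓ 010-✓ 011-✓ 1-00✓ 1-10✓ 10-0✓ 101- 11-0✓ 110-✓
Round 2: --00✓ --10✓ -0-0✓ -1-0✓ -10- 0--0✓ 01-- 1--0✓
Round 3: ---0
PIs = {---0, -10-, 01--, 101-}

-10-, 01--, 101-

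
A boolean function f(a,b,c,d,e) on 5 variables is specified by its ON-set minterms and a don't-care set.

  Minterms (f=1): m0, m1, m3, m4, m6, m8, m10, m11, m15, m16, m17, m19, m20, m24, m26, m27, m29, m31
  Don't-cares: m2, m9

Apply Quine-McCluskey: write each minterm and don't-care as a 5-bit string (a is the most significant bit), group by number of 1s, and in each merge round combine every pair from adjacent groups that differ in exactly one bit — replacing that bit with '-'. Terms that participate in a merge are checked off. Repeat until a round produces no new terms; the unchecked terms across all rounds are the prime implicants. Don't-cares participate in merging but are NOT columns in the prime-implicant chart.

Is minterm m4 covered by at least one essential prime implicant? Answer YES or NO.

YES

[col 0] 00000*, 00001*, 00010*, 00011*, 00100*, 00110*, 01000*, 01001*, 01010*, 01011*, 01111*, 10000*, 10001*, 10011*, 10100*, 11000*, 11010*, 11011*, 11101*, 11111*
[col 1] -0000*, -0001*, -0011*, -0100*, -1000*, -1010*, -1011*, -1111*, 0-000*, 0-001*, 0-010*, 0-011*, 00-00*, 00-10*, 000-0*, 000-1*, 0000-*, 0001-*, 001-0*, 01-11*, 010-0*, 010-1*, 0100-*, 0101-*, 1-000*, 1-011*, 10-00*, 100-1*, 1000-*, 11-11*, 110-0*, 1101-*, 111-1
[col 2] --000, --011, -0-00, -00-1, -000-, -1-11, -10-0, -101-, 0-0-0*, 0-0-1*, 0-00-*, 0-01-*, 00--0, 000--*, 010--*
[col 3] 0-0--
Prime implicants: --000, --011, -0-00, -00-1, -000-, -1-11, -10-0, -101-, 0-0--, 00--0, 111-1
PI chart (minterm → PIs covering it):
  0 | --000,-0-00,-000-,0-0--,00--0
  1 | -00-1,-000-,0-0--
  3 | --011,-00-1,0-0--
  4 | -0-00,00--0
  6 | 00--0  (sole → essential)
  8 | --000,-10-0,0-0--
  10 | -10-0,-101-,0-0--
  11 | --011,-1-11,-101-,0-0--
  15 | -1-11  (sole → essential)
  16 | --000,-0-00,-000-
  17 | -00-1,-000-
  19 | --011,-00-1
  20 | -0-00  (sole → essential)
  24 | --000,-10-0
  26 | -10-0,-101-
  27 | --011,-1-11,-101-
  29 | 111-1  (sole → essential)
  31 | -1-11,111-1
Essential prime implicants: -0-00, -1-11, 00--0, 111-1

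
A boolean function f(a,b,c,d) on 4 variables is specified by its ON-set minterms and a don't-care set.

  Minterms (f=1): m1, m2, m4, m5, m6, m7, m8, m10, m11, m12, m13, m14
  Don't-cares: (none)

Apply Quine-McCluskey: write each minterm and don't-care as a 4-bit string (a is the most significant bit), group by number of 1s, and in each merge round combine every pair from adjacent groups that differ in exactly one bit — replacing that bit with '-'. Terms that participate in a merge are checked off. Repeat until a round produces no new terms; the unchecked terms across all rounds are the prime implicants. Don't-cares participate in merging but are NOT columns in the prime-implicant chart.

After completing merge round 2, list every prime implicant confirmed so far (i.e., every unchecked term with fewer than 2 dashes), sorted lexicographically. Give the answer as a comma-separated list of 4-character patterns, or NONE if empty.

0-01, 101-

Round 0: 0001✓ 0010✓ 0100✓ 0101✓ 0110✓ 0111✓ 1000✓ 1010✓ 1011✓ 1100✓ 1101✓ 1110✓
Round 1: -010✓ -100✓ -101✓ -110✓ 0-01 0-10✓ 01-0✓ 01-1✓ 010-✓ 011-✓ 1-00✓ 1-10✓ 10-0✓ 101- 11-0✓ 110-✓
Round 2: --10 -1-0 -10- 01-- 1--0
PIs = {--10, -1-0, -10-, 0-01, 01--, 1--0, 101-}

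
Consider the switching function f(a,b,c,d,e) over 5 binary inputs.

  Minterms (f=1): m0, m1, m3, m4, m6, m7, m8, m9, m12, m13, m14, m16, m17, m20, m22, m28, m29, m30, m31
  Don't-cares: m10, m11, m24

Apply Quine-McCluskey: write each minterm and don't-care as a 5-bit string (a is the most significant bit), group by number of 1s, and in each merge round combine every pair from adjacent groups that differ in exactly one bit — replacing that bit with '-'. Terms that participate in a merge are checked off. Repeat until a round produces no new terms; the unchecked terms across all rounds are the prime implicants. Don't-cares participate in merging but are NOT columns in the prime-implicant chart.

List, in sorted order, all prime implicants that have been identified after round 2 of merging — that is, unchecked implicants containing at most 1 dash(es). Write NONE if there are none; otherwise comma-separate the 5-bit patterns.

00-11, 0011-

size-2^0 implicants → 00000(✓)  00001(✓)  00011(✓)  00100(✓)  00110(✓)  00111(✓)  01000(✓)  01001(✓)  01010(✓)  01011(✓)  01100(✓)  01101(✓)  01110(✓)  10000(✓)  10001(✓)  10100(✓)  10110(✓)  11000(✓)  11100(✓)  11101(✓)  11110(✓)  11111(✓)
size-2^1 implicants → -0000(✓)  -0001(✓)  -0100(✓)  -0110(✓)  -1000(✓)  -1100(✓)  -1101(✓)  -1110(✓)  0-000(✓)  0-001(✓)  0-011(✓)  0-100(✓)  0-110(✓)  00-00(✓)  00-11  000-1(✓)  0000-(✓)  001-0(✓)  0011-  01-00(✓)  01-01(✓)  01-10(✓)  010-0(✓)  010-1(✓)  0100-(✓)  0101-(✓)  011-0(✓)  0110-(✓)  1-000(✓)  1-100(✓)  1-110(✓)  10-00(✓)  1000-(✓)  101-0(✓)  11-00(✓)  111-0(✓)  111-1(✓)  1110-(✓)  1111-(✓)
size-2^2 implicants → --000(✓)  --100(✓)  --110(✓)  -0-00(✓)  -000-  -01-0(✓)  -1-00(✓)  -11-0(✓)  -110-  0--00(✓)  0-0-1  0-00-  0-1-0(✓)  01--0  01-0-  010--  1--00(✓)  1-1-0(✓)  111--
size-2^3 implicants → ---00  --1-0
Unchecked terms (primes): ---00, --1-0, -000-, -110-, 0-0-1, 0-00-, 00-11, 0011-, 01--0, 01-0-, 010--, 111--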